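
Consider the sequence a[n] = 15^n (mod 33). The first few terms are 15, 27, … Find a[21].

15

Computing terms: a[1] = 15; a[2] = 27; a[3] = 9; a[4] = 3; a[5] = 12; a[6] = 15.
The sequence repeats with period 5.
(21 - 1) mod 5 = 0, so a[21] = a[1] = 15.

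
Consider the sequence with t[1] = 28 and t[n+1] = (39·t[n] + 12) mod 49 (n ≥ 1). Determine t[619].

21

We have t[1] = 28,  t[2] = 26,  t[3] = 46,  t[4] = 42,  t[5] = 33,  t[6] = 25,  t[7] = 7,  t[8] = 40,  t[9] = 4,  t[10] = 21,  t[11] = 47,  t[12] = 32,  t[13] = 35,  t[14] = 5,  t[15] = 11,  t[16] = 0,  t[17] = 12,  t[18] = 39,  t[19] = 14,  t[20] = 19,  t[21] = 18,  t[22] = 28.
The sequence repeats with period 21.
So t[619] = t[1 + ((619-1) mod 21)] = t[10] = 21.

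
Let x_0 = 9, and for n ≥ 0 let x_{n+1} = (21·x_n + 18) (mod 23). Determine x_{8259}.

Listing terms: x_0 = 9, x_1 = 0, x_2 = 18, x_3 = 5, x_4 = 8, x_5 = 2, x_6 = 14, x_7 = 13, x_8 = 15, x_9 = 11, x_{10} = 19, x_{11} = 3, x_{12} = 12, x_{13} = 17, x_{14} = 7, x_{15} = 4, x_{16} = 10, x_{17} = 21, x_{18} = 22, x_{19} = 20, x_{20} = 1, x_{21} = 16, x_{22} = 9.
Since x_{22} = x_0 = 9, the sequence is periodic with period 22.
(8259 - 0) mod 22 = 9, so x_{8259} = x_9 = 11.

11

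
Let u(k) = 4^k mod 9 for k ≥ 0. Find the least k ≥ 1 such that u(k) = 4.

1

We have u(0) = 1; u(1) = 4; u(2) = 7; u(3) = 1.
Since u(3) = u(0) = 1, the sequence is periodic with period 3.
The value 4 first appears (with k ≥ 1) at u(1).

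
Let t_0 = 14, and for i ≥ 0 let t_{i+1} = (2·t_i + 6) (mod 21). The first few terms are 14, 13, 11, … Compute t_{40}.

20

t_0 = 14, t_1 = 13, t_2 = 11, t_3 = 7, t_4 = 20, t_5 = 4, t_6 = 14.
The sequence repeats with period 6.
So t_{40} = t_{0 + ((40-0) mod 6)} = t_4 = 20.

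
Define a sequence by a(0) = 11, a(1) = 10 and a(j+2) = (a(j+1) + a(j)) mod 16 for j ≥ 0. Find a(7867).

10

We have a(0) = 11,  a(1) = 10,  a(2) = 5,  a(3) = 15,  a(4) = 4,  a(5) = 3,  a(6) = 7,  a(7) = 10,  a(8) = 1,  a(9) = 11,  a(10) = 12,  a(11) = 7,  a(12) = 3,  a(13) = 10,  a(14) = 13,  a(15) = 7,  a(16) = 4,  a(17) = 11,  a(18) = 15,  a(19) = 10,  a(20) = 9,  a(21) = 3,  a(22) = 12,  a(23) = 15,  a(24) = 11,  a(25) = 10.
The sequence repeats with period 24.
So a(7867) = a(0 + ((7867-0) mod 24)) = a(19) = 10.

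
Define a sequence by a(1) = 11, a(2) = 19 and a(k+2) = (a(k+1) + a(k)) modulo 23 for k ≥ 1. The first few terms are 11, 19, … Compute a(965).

10

Listing terms: a(1) = 11; a(2) = 19; a(3) = 7; a(4) = 3; a(5) = 10; a(6) = 13; a(7) = 0; a(8) = 13; a(9) = 13; a(10) = 3; a(11) = 16; a(12) = 19; a(13) = 12; a(14) = 8; a(15) = 20; a(16) = 5; a(17) = 2; a(18) = 7; a(19) = 9; a(20) = 16; a(21) = 2; a(22) = 18; a(23) = 20; a(24) = 15; a(25) = 12; a(26) = 4; a(27) = 16; a(28) = 20; a(29) = 13; a(30) = 10; a(31) = 0; a(32) = 10; a(33) = 10; a(34) = 20; a(35) = 7; a(36) = 4; a(37) = 11; a(38) = 15; a(39) = 3; a(40) = 18; a(41) = 21; a(42) = 16; a(43) = 14; a(44) = 7; a(45) = 21; a(46) = 5; a(47) = 3; a(48) = 8; a(49) = 11; a(50) = 19.
Since (a(49), a(50)) = (a(1), a(2)) = (11, 19) (two consecutive terms determine the rest), the sequence is periodic with period 48.
So a(965) = a(1 + ((965-1) mod 48)) = a(5) = 10.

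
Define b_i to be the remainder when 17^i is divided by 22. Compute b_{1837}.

19

b_1 = 17; b_2 = 3; b_3 = 7; b_4 = 9; b_5 = 21; b_6 = 5; b_7 = 19; b_8 = 15; b_9 = 13; b_{10} = 1; b_{11} = 17.
Since b_{11} = b_1 = 17, the sequence is periodic with period 10.
(1837 - 1) mod 10 = 6, so b_{1837} = b_7 = 19.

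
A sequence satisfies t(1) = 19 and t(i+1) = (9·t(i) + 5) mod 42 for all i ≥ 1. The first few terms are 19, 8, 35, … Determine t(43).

We have t(1) = 19; t(2) = 8; t(3) = 35; t(4) = 26; t(5) = 29; t(6) = 14; t(7) = 5; t(8) = 8.
Since t(8) = t(2) = 8, the sequence is eventually periodic: after a pre-period of length 1 it cycles with period 6.
For i ≥ 2, t(i) depends only on (i - 2) mod 6. (43 - 2) mod 6 = 5, so t(43) = t(7) = 5.

5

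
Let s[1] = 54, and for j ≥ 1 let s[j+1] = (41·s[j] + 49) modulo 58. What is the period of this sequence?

4

s[1] = 54,  s[2] = 1,  s[3] = 32,  s[4] = 27,  s[5] = 54.
Since s[5] = s[1] = 54, the sequence is periodic with period 4.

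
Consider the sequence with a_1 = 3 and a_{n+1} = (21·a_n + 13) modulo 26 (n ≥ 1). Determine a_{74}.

24

We have a_1 = 3, a_2 = 24, a_3 = 23, a_4 = 2, a_5 = 3.
The sequence repeats with period 4.
So a_{74} = a_{1 + ((74-1) mod 4)} = a_2 = 24.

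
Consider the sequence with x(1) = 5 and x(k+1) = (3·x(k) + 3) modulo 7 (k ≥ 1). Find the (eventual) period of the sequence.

We have x(1) = 5; x(2) = 4; x(3) = 1; x(4) = 6; x(5) = 0; x(6) = 3; x(7) = 5.
The sequence repeats with period 6.

6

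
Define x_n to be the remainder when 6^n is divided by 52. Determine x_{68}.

x_1 = 6; x_2 = 36; x_3 = 8; x_4 = 48; x_5 = 28; x_6 = 12; x_7 = 20; x_8 = 16; x_9 = 44; x_{10} = 4; x_{11} = 24; x_{12} = 40; x_{13} = 32; x_{14} = 36.
Since x_{14} = x_2 = 36, the sequence is eventually periodic: after a pre-period of length 1 it cycles with period 12.
For n ≥ 2, x_n depends only on (n - 2) mod 12. (68 - 2) mod 12 = 6, so x_{68} = x_8 = 16.

16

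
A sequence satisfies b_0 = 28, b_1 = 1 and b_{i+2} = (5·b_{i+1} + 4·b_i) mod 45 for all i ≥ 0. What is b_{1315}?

Listing terms: b_0 = 28, b_1 = 1, b_2 = 27, b_3 = 4, b_4 = 38, b_5 = 26, b_6 = 12, b_7 = 29, b_8 = 13, b_9 = 1, b_{10} = 12, b_{11} = 19, b_{12} = 8, b_{13} = 26, b_{14} = 27, b_{15} = 14, b_{16} = 43, b_{17} = 1, b_{18} = 42, b_{19} = 34, b_{20} = 23, b_{21} = 26, b_{22} = 42, b_{23} = 44, b_{24} = 28, b_{25} = 1.
Since (b_{24}, b_{25}) = (b_0, b_1) = (28, 1) (two consecutive terms determine the rest), the sequence is periodic with period 24.
(1315 - 0) mod 24 = 19, so b_{1315} = b_{19} = 34.

34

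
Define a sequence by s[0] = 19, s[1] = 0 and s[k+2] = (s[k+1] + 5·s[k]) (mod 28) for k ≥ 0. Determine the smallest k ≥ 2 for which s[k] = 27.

Listing terms: s[0] = 19, s[1] = 0, s[2] = 11, s[3] = 11, s[4] = 10, s[5] = 9, s[6] = 3, s[7] = 20, s[8] = 7, s[9] = 23, s[10] = 2, s[11] = 5, s[12] = 15, s[13] = 12, s[14] = 3, s[15] = 7, s[16] = 22, s[17] = 1, s[18] = 27, s[19] = 4, s[20] = 27, s[21] = 19, s[22] = 14, s[23] = 25, s[24] = 11, s[25] = 24, s[26] = 23, s[27] = 3, s[28] = 6, s[29] = 21, s[30] = 23, s[31] = 16, s[32] = 19, s[33] = 15, s[34] = 26, s[35] = 17, s[36] = 7, s[37] = 8, s[38] = 15, s[39] = 27, s[40] = 18, s[41] = 13, s[42] = 19, s[43] = 0.
The sequence repeats with period 42.
The value 27 first appears (with k ≥ 2) at s[18].

18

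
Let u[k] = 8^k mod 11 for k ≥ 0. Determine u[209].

We have u[0] = 1; u[1] = 8; u[2] = 9; u[3] = 6; u[4] = 4; u[5] = 10; u[6] = 3; u[7] = 2; u[8] = 5; u[9] = 7; u[10] = 1.
The sequence repeats with period 10.
(209 - 0) mod 10 = 9, so u[209] = u[9] = 7.

7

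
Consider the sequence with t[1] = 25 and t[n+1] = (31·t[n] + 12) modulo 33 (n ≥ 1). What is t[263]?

22

Listing terms: t[1] = 25,  t[2] = 28,  t[3] = 22,  t[4] = 1,  t[5] = 10,  t[6] = 25.
Since t[6] = t[1] = 25, the sequence is periodic with period 5.
(263 - 1) mod 5 = 2, so t[263] = t[3] = 22.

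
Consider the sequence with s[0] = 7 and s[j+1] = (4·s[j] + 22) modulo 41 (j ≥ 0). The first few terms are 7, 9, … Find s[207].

23

s[0] = 7,  s[1] = 9,  s[2] = 17,  s[3] = 8,  s[4] = 13,  s[5] = 33,  s[6] = 31,  s[7] = 23,  s[8] = 32,  s[9] = 27,  s[10] = 7.
Since s[10] = s[0] = 7, the sequence is periodic with period 10.
(207 - 0) mod 10 = 7, so s[207] = s[7] = 23.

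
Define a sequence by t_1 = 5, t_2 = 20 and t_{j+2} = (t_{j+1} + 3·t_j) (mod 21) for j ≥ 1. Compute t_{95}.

14

t_1 = 5; t_2 = 20; t_3 = 14; t_4 = 11; t_5 = 11; t_6 = 2; t_7 = 14; t_8 = 20; t_9 = 20; t_{10} = 17; t_{11} = 14; t_{12} = 2; t_{13} = 2; t_{14} = 8; t_{15} = 14; t_{16} = 17; t_{17} = 17; t_{18} = 5; t_{19} = 14; t_{20} = 8; t_{21} = 8; t_{22} = 11; t_{23} = 14; t_{24} = 5; t_{25} = 5; t_{26} = 20.
The sequence repeats with period 24.
So t_{95} = t_{1 + ((95-1) mod 24)} = t_{23} = 14.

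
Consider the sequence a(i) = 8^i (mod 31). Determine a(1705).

Listing terms: a(0) = 1,  a(1) = 8,  a(2) = 2,  a(3) = 16,  a(4) = 4,  a(5) = 1.
The sequence repeats with period 5.
So a(1705) = a(0 + ((1705-0) mod 5)) = a(0) = 1.

1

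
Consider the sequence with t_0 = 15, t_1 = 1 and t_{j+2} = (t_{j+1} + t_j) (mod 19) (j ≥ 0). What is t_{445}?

18

Computing terms: t_0 = 15, t_1 = 1, t_2 = 16, t_3 = 17, t_4 = 14, t_5 = 12, t_6 = 7, t_7 = 0, t_8 = 7, t_9 = 7, t_{10} = 14, t_{11} = 2, t_{12} = 16, t_{13} = 18, t_{14} = 15, t_{15} = 14, t_{16} = 10, t_{17} = 5, t_{18} = 15, t_{19} = 1.
The sequence repeats with period 18.
So t_{445} = t_{0 + ((445-0) mod 18)} = t_{13} = 18.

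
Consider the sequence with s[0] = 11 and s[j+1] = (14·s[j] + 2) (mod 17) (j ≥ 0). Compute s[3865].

We have s[0] = 11; s[1] = 3; s[2] = 10; s[3] = 6; s[4] = 1; s[5] = 16; s[6] = 5; s[7] = 4; s[8] = 7; s[9] = 15; s[10] = 8; s[11] = 12; s[12] = 0; s[13] = 2; s[14] = 13; s[15] = 14; s[16] = 11.
Since s[16] = s[0] = 11, the sequence is periodic with period 16.
(3865 - 0) mod 16 = 9, so s[3865] = s[9] = 15.

15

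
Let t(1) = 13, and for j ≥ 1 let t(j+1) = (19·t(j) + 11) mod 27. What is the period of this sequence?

Listing terms: t(1) = 13,  t(2) = 15,  t(3) = 26,  t(4) = 19,  t(5) = 21,  t(6) = 5,  t(7) = 25,  t(8) = 0,  t(9) = 11,  t(10) = 4,  t(11) = 6,  t(12) = 17,  t(13) = 10,  t(14) = 12,  t(15) = 23,  t(16) = 16,  t(17) = 18,  t(18) = 2,  t(19) = 22,  t(20) = 24,  t(21) = 8,  t(22) = 1,  t(23) = 3,  t(24) = 14,  t(25) = 7,  t(26) = 9,  t(27) = 20,  t(28) = 13.
The sequence repeats with period 27.

27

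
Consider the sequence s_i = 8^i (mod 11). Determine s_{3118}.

Listing terms: s_1 = 8, s_2 = 9, s_3 = 6, s_4 = 4, s_5 = 10, s_6 = 3, s_7 = 2, s_8 = 5, s_9 = 7, s_{10} = 1, s_{11} = 8.
Since s_{11} = s_1 = 8, the sequence is periodic with period 10.
So s_{3118} = s_{1 + ((3118-1) mod 10)} = s_8 = 5.

5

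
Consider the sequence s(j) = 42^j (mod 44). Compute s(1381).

Listing terms: s(0) = 1; s(1) = 42; s(2) = 4; s(3) = 36; s(4) = 16; s(5) = 12; s(6) = 20; s(7) = 4.
Since s(7) = s(2) = 4, the sequence is eventually periodic: after a pre-period of length 2 it cycles with period 5.
For j ≥ 2, s(j) depends only on (j - 2) mod 5. (1381 - 2) mod 5 = 4, so s(1381) = s(6) = 20.

20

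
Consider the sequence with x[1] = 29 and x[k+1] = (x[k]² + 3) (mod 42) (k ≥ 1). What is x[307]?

7

x[1] = 29,  x[2] = 4,  x[3] = 19,  x[4] = 28,  x[5] = 31,  x[6] = 40,  x[7] = 7,  x[8] = 10,  x[9] = 19.
Since x[9] = x[3] = 19, the sequence is eventually periodic: after a pre-period of length 2 it cycles with period 6.
For k ≥ 3, x[k] depends only on (k - 3) mod 6. (307 - 3) mod 6 = 4, so x[307] = x[7] = 7.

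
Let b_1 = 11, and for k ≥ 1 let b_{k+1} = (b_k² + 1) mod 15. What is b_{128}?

2

Listing terms: b_1 = 11, b_2 = 2, b_3 = 5, b_4 = 11.
The sequence repeats with period 3.
So b_{128} = b_{1 + ((128-1) mod 3)} = b_2 = 2.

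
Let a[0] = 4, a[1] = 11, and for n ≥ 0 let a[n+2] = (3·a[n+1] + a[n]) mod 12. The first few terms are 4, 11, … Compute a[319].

11

a[0] = 4, a[1] = 11, a[2] = 1, a[3] = 2, a[4] = 7, a[5] = 11, a[6] = 4, a[7] = 11.
Since (a[6], a[7]) = (a[0], a[1]) = (4, 11) (two consecutive terms determine the rest), the sequence is periodic with period 6.
(319 - 0) mod 6 = 1, so a[319] = a[1] = 11.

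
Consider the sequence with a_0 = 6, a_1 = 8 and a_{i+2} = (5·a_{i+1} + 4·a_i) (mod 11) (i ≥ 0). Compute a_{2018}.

4

We have a_0 = 6, a_1 = 8, a_2 = 9, a_3 = 0, a_4 = 3, a_5 = 4, a_6 = 10, a_7 = 0, a_8 = 7, a_9 = 2, a_{10} = 5, a_{11} = 0, a_{12} = 9, a_{13} = 1, a_{14} = 8, a_{15} = 0, a_{16} = 10, a_{17} = 6, a_{18} = 4, a_{19} = 0, a_{20} = 5, a_{21} = 3, a_{22} = 2, a_{23} = 0, a_{24} = 8, a_{25} = 7, a_{26} = 1, a_{27} = 0, a_{28} = 4, a_{29} = 9, a_{30} = 6, a_{31} = 0, a_{32} = 2, a_{33} = 10, a_{34} = 3, a_{35} = 0, a_{36} = 1, a_{37} = 5, a_{38} = 7, a_{39} = 0, a_{40} = 6, a_{41} = 8.
The sequence repeats with period 40.
(2018 - 0) mod 40 = 18, so a_{2018} = a_{18} = 4.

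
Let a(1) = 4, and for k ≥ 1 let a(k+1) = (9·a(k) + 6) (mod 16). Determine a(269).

a(1) = 4; a(2) = 10; a(3) = 0; a(4) = 6; a(5) = 12; a(6) = 2; a(7) = 8; a(8) = 14; a(9) = 4.
Since a(9) = a(1) = 4, the sequence is periodic with period 8.
(269 - 1) mod 8 = 4, so a(269) = a(5) = 12.

12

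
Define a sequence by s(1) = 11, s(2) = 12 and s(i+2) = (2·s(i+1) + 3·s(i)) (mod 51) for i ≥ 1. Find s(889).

42

Listing terms: s(1) = 11, s(2) = 12, s(3) = 6, s(4) = 48, s(5) = 12, s(6) = 15, s(7) = 15, s(8) = 24, s(9) = 42, s(10) = 3, s(11) = 30, s(12) = 18, s(13) = 24, s(14) = 0, s(15) = 21, s(16) = 42, s(17) = 45, s(18) = 12, s(19) = 6.
Since (s(18), s(19)) = (s(2), s(3)) = (12, 6) (two consecutive terms determine the rest), the sequence is eventually periodic: after a pre-period of length 1 it cycles with period 16.
For i ≥ 2, s(i) depends only on (i - 2) mod 16. (889 - 2) mod 16 = 7, so s(889) = s(9) = 42.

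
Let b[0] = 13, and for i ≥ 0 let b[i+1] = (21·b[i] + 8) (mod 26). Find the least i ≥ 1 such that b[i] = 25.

3

Listing terms: b[0] = 13; b[1] = 21; b[2] = 7; b[3] = 25; b[4] = 13.
The sequence repeats with period 4.
The value 25 first appears (with i ≥ 1) at b[3].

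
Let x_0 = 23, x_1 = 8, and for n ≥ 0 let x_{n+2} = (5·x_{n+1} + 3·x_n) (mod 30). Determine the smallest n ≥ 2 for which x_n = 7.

We have x_0 = 23; x_1 = 8; x_2 = 19; x_3 = 29; x_4 = 22; x_5 = 17; x_6 = 1; x_7 = 26; x_8 = 13; x_9 = 23; x_{10} = 4; x_{11} = 29; x_{12} = 7; x_{13} = 2; x_{14} = 1; x_{15} = 11; x_{16} = 28; x_{17} = 23; x_{18} = 19; x_{19} = 14; x_{20} = 7; x_{21} = 17; x_{22} = 16; x_{23} = 11; x_{24} = 13; x_{25} = 8; x_{26} = 19.
Since (x_{25}, x_{26}) = (x_1, x_2) = (8, 19) (two consecutive terms determine the rest), the sequence is eventually periodic: after a pre-period of length 1 it cycles with period 24.
The value 7 first appears (with n ≥ 2) at x_{12}.

12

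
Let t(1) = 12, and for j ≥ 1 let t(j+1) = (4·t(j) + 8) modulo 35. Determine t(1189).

t(1) = 12; t(2) = 21; t(3) = 22; t(4) = 26; t(5) = 7; t(6) = 1; t(7) = 12.
Since t(7) = t(1) = 12, the sequence is periodic with period 6.
(1189 - 1) mod 6 = 0, so t(1189) = t(1) = 12.

12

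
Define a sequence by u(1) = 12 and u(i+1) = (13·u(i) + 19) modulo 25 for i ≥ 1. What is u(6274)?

10

u(1) = 12; u(2) = 0; u(3) = 19; u(4) = 16; u(5) = 2; u(6) = 20; u(7) = 4; u(8) = 21; u(9) = 17; u(10) = 15; u(11) = 14; u(12) = 1; u(13) = 7; u(14) = 10; u(15) = 24; u(16) = 6; u(17) = 22; u(18) = 5; u(19) = 9; u(20) = 11; u(21) = 12.
The sequence repeats with period 20.
So u(6274) = u(1 + ((6274-1) mod 20)) = u(14) = 10.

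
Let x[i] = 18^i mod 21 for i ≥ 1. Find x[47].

x[1] = 18,  x[2] = 9,  x[3] = 15,  x[4] = 18.
Since x[4] = x[1] = 18, the sequence is periodic with period 3.
(47 - 1) mod 3 = 1, so x[47] = x[2] = 9.

9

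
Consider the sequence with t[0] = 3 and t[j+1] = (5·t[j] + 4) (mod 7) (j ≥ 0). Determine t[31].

t[0] = 3, t[1] = 5, t[2] = 1, t[3] = 2, t[4] = 0, t[5] = 4, t[6] = 3.
The sequence repeats with period 6.
So t[31] = t[0 + ((31-0) mod 6)] = t[1] = 5.

5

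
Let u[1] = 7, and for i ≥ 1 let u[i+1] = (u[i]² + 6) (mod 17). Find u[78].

5

u[1] = 7, u[2] = 4, u[3] = 5, u[4] = 14, u[5] = 15, u[6] = 10, u[7] = 4.
Since u[7] = u[2] = 4, the sequence is eventually periodic: after a pre-period of length 1 it cycles with period 5.
For i ≥ 2, u[i] depends only on (i - 2) mod 5. (78 - 2) mod 5 = 1, so u[78] = u[3] = 5.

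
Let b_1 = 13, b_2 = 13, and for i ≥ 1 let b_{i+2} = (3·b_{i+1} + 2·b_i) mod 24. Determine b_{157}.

Computing terms: b_1 = 13, b_2 = 13, b_3 = 17, b_4 = 5, b_5 = 1, b_6 = 13, b_7 = 17.
Since (b_6, b_7) = (b_2, b_3) = (13, 17) (two consecutive terms determine the rest), the sequence is eventually periodic: after a pre-period of length 1 it cycles with period 4.
For i ≥ 2, b_i depends only on (i - 2) mod 4. (157 - 2) mod 4 = 3, so b_{157} = b_5 = 1.

1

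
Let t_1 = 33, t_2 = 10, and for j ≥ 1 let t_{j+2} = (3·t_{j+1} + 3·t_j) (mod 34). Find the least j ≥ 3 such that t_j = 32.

29

Computing terms: t_1 = 33; t_2 = 10; t_3 = 27; t_4 = 9; t_5 = 6; t_6 = 11; t_7 = 17; t_8 = 16; t_9 = 31; t_{10} = 5; t_{11} = 6; t_{12} = 33; t_{13} = 15; t_{14} = 8; t_{15} = 1; t_{16} = 27; t_{17} = 16; t_{18} = 27; t_{19} = 27; t_{20} = 26; t_{21} = 23; t_{22} = 11; t_{23} = 0; t_{24} = 33; t_{25} = 31; t_{26} = 22; t_{27} = 23; t_{28} = 33; t_{29} = 32; t_{30} = 25; t_{31} = 1; t_{32} = 10; t_{33} = 33; t_{34} = 27; t_{35} = 10; t_{36} = 9; t_{37} = 23; t_{38} = 28; t_{39} = 17; t_{40} = 33; t_{41} = 14; t_{42} = 5; t_{43} = 23; t_{44} = 16; t_{45} = 15; t_{46} = 25; t_{47} = 18; t_{48} = 27; t_{49} = 33; t_{50} = 10.
The sequence repeats with period 48.
The value 32 first appears (with j ≥ 3) at t_{29}.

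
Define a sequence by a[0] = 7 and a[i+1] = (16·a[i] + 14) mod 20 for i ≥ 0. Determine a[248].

14

Listing terms: a[0] = 7, a[1] = 6, a[2] = 10, a[3] = 14, a[4] = 18, a[5] = 2, a[6] = 6.
Since a[6] = a[1] = 6, the sequence is eventually periodic: after a pre-period of length 1 it cycles with period 5.
For i ≥ 1, a[i] depends only on (i - 1) mod 5. (248 - 1) mod 5 = 2, so a[248] = a[3] = 14.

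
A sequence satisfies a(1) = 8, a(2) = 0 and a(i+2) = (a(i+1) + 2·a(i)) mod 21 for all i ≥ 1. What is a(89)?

6

Computing terms: a(1) = 8; a(2) = 0; a(3) = 16; a(4) = 16; a(5) = 6; a(6) = 17; a(7) = 8; a(8) = 0.
The sequence repeats with period 6.
So a(89) = a(1 + ((89-1) mod 6)) = a(5) = 6.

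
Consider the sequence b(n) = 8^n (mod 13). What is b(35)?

5

We have b(0) = 1; b(1) = 8; b(2) = 12; b(3) = 5; b(4) = 1.
Since b(4) = b(0) = 1, the sequence is periodic with period 4.
(35 - 0) mod 4 = 3, so b(35) = b(3) = 5.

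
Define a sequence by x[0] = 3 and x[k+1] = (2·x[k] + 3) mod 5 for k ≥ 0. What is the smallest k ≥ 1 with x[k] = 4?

1

We have x[0] = 3, x[1] = 4, x[2] = 1, x[3] = 0, x[4] = 3.
Since x[4] = x[0] = 3, the sequence is periodic with period 4.
The value 4 first appears (with k ≥ 1) at x[1].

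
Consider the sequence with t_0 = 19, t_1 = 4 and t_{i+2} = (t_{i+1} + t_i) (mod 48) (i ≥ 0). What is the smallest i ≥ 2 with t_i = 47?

Computing terms: t_0 = 19; t_1 = 4; t_2 = 23; t_3 = 27; t_4 = 2; t_5 = 29; t_6 = 31; t_7 = 12; t_8 = 43; t_9 = 7; t_{10} = 2; t_{11} = 9; t_{12} = 11; t_{13} = 20; t_{14} = 31; t_{15} = 3; t_{16} = 34; t_{17} = 37; t_{18} = 23; t_{19} = 12; t_{20} = 35; t_{21} = 47; t_{22} = 34; t_{23} = 33; t_{24} = 19; t_{25} = 4.
The sequence repeats with period 24.
The value 47 first appears (with i ≥ 2) at t_{21}.

21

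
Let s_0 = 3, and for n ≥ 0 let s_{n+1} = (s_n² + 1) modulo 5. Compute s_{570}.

We have s_0 = 3, s_1 = 0, s_2 = 1, s_3 = 2, s_4 = 0.
Since s_4 = s_1 = 0, the sequence is eventually periodic: after a pre-period of length 1 it cycles with period 3.
For n ≥ 1, s_n depends only on (n - 1) mod 3. (570 - 1) mod 3 = 2, so s_{570} = s_3 = 2.

2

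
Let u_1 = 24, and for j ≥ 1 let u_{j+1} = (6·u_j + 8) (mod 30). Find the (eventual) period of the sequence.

Computing terms: u_1 = 24, u_2 = 2, u_3 = 20, u_4 = 8, u_5 = 26, u_6 = 14, u_7 = 2.
Since u_7 = u_2 = 2, the sequence is eventually periodic: after a pre-period of length 1 it cycles with period 5.

5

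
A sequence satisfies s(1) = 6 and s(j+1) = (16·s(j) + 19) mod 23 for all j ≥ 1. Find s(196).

s(1) = 6, s(2) = 0, s(3) = 19, s(4) = 1, s(5) = 12, s(6) = 4, s(7) = 14, s(8) = 13, s(9) = 20, s(10) = 17, s(11) = 15, s(12) = 6.
The sequence repeats with period 11.
So s(196) = s(1 + ((196-1) mod 11)) = s(9) = 20.

20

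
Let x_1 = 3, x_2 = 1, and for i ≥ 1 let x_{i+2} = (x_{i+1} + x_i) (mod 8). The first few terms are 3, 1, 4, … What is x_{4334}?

1

Computing terms: x_1 = 3,  x_2 = 1,  x_3 = 4,  x_4 = 5,  x_5 = 1,  x_6 = 6,  x_7 = 7,  x_8 = 5,  x_9 = 4,  x_{10} = 1,  x_{11} = 5,  x_{12} = 6,  x_{13} = 3,  x_{14} = 1.
Since (x_{13}, x_{14}) = (x_1, x_2) = (3, 1) (two consecutive terms determine the rest), the sequence is periodic with period 12.
So x_{4334} = x_{1 + ((4334-1) mod 12)} = x_2 = 1.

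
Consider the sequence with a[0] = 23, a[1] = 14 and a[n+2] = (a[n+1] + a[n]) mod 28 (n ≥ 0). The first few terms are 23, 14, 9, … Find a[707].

23

We have a[0] = 23; a[1] = 14; a[2] = 9; a[3] = 23; a[4] = 4; a[5] = 27; a[6] = 3; a[7] = 2; a[8] = 5; a[9] = 7; a[10] = 12; a[11] = 19; a[12] = 3; a[13] = 22; a[14] = 25; a[15] = 19; a[16] = 16; a[17] = 7; a[18] = 23; a[19] = 2; a[20] = 25; a[21] = 27; a[22] = 24; a[23] = 23; a[24] = 19; a[25] = 14; a[26] = 5; a[27] = 19; a[28] = 24; a[29] = 15; a[30] = 11; a[31] = 26; a[32] = 9; a[33] = 7; a[34] = 16; a[35] = 23; a[36] = 11; a[37] = 6; a[38] = 17; a[39] = 23; a[40] = 12; a[41] = 7; a[42] = 19; a[43] = 26; a[44] = 17; a[45] = 15; a[46] = 4; a[47] = 19; a[48] = 23; a[49] = 14.
The sequence repeats with period 48.
So a[707] = a[0 + ((707-0) mod 48)] = a[35] = 23.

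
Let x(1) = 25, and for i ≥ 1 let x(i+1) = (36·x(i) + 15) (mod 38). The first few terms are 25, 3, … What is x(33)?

Computing terms: x(1) = 25; x(2) = 3; x(3) = 9; x(4) = 35; x(5) = 21; x(6) = 11; x(7) = 31; x(8) = 29; x(9) = 33; x(10) = 25.
Since x(10) = x(1) = 25, the sequence is periodic with period 9.
(33 - 1) mod 9 = 5, so x(33) = x(6) = 11.

11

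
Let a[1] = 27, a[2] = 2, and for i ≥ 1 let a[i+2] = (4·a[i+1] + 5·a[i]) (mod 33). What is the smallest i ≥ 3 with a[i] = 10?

Listing terms: a[1] = 27, a[2] = 2, a[3] = 11, a[4] = 21, a[5] = 7, a[6] = 1, a[7] = 6, a[8] = 29, a[9] = 14, a[10] = 3, a[11] = 16, a[12] = 13, a[13] = 0, a[14] = 32, a[15] = 29, a[16] = 12, a[17] = 28, a[18] = 7, a[19] = 3, a[20] = 14, a[21] = 5, a[22] = 24, a[23] = 22, a[24] = 10, a[25] = 18, a[26] = 23, a[27] = 17, a[28] = 18, a[29] = 25, a[30] = 25, a[31] = 27, a[32] = 2.
Since (a[31], a[32]) = (a[1], a[2]) = (27, 2) (two consecutive terms determine the rest), the sequence is periodic with period 30.
The value 10 first appears (with i ≥ 3) at a[24].

24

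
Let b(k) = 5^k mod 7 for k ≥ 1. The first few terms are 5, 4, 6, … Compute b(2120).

Computing terms: b(1) = 5, b(2) = 4, b(3) = 6, b(4) = 2, b(5) = 3, b(6) = 1, b(7) = 5.
The sequence repeats with period 6.
So b(2120) = b(1 + ((2120-1) mod 6)) = b(2) = 4.

4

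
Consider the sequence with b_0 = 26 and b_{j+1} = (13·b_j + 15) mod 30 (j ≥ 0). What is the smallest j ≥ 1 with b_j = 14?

2

b_0 = 26, b_1 = 23, b_2 = 14, b_3 = 17, b_4 = 26.
The sequence repeats with period 4.
The value 14 first appears (with j ≥ 1) at b_2.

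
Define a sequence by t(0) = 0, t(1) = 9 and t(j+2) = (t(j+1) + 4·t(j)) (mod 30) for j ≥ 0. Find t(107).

21

We have t(0) = 0; t(1) = 9; t(2) = 9; t(3) = 15; t(4) = 21; t(5) = 21; t(6) = 15; t(7) = 9; t(8) = 9.
Since (t(7), t(8)) = (t(1), t(2)) = (9, 9) (two consecutive terms determine the rest), the sequence is eventually periodic: after a pre-period of length 1 it cycles with period 6.
For j ≥ 1, t(j) depends only on (j - 1) mod 6. (107 - 1) mod 6 = 4, so t(107) = t(5) = 21.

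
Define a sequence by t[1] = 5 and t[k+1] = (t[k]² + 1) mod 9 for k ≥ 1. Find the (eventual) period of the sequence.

3

We have t[1] = 5,  t[2] = 8,  t[3] = 2,  t[4] = 5.
Since t[4] = t[1] = 5, the sequence is periodic with period 3.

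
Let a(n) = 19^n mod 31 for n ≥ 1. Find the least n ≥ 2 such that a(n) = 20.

Listing terms: a(1) = 19; a(2) = 20; a(3) = 8; a(4) = 28; a(5) = 5; a(6) = 2; a(7) = 7; a(8) = 9; a(9) = 16; a(10) = 25; a(11) = 10; a(12) = 4; a(13) = 14; a(14) = 18; a(15) = 1; a(16) = 19.
Since a(16) = a(1) = 19, the sequence is periodic with period 15.
The value 20 first appears (with n ≥ 2) at a(2).

2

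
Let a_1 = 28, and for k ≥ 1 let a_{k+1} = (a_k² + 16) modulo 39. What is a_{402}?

32

Listing terms: a_1 = 28; a_2 = 20; a_3 = 26; a_4 = 29; a_5 = 38; a_6 = 17; a_7 = 32; a_8 = 26.
Since a_8 = a_3 = 26, the sequence is eventually periodic: after a pre-period of length 2 it cycles with period 5.
For k ≥ 3, a_k depends only on (k - 3) mod 5. (402 - 3) mod 5 = 4, so a_{402} = a_7 = 32.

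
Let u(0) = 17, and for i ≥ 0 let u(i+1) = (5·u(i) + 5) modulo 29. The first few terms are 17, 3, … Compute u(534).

Computing terms: u(0) = 17,  u(1) = 3,  u(2) = 20,  u(3) = 18,  u(4) = 8,  u(5) = 16,  u(6) = 27,  u(7) = 24,  u(8) = 9,  u(9) = 21,  u(10) = 23,  u(11) = 4,  u(12) = 25,  u(13) = 14,  u(14) = 17.
Since u(14) = u(0) = 17, the sequence is periodic with period 14.
So u(534) = u(0 + ((534-0) mod 14)) = u(2) = 20.

20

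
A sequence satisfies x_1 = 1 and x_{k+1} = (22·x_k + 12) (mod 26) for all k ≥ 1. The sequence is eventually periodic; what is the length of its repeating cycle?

3

Listing terms: x_1 = 1,  x_2 = 8,  x_3 = 6,  x_4 = 14,  x_5 = 8.
Since x_5 = x_2 = 8, the sequence is eventually periodic: after a pre-period of length 1 it cycles with period 3.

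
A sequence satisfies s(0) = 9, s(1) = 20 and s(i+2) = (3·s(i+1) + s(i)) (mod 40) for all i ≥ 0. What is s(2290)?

s(0) = 9, s(1) = 20, s(2) = 29, s(3) = 27, s(4) = 30, s(5) = 37, s(6) = 21, s(7) = 20, s(8) = 1, s(9) = 23, s(10) = 30, s(11) = 33, s(12) = 9, s(13) = 20.
Since (s(12), s(13)) = (s(0), s(1)) = (9, 20) (two consecutive terms determine the rest), the sequence is periodic with period 12.
(2290 - 0) mod 12 = 10, so s(2290) = s(10) = 30.

30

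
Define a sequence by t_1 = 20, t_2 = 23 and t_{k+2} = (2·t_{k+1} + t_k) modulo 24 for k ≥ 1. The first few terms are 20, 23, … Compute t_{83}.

Listing terms: t_1 = 20,  t_2 = 23,  t_3 = 18,  t_4 = 11,  t_5 = 16,  t_6 = 19,  t_7 = 6,  t_8 = 7,  t_9 = 20,  t_{10} = 23.
The sequence repeats with period 8.
(83 - 1) mod 8 = 2, so t_{83} = t_3 = 18.

18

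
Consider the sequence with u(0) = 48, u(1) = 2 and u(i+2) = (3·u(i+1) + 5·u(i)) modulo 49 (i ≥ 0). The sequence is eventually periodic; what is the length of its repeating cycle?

Computing terms: u(0) = 48; u(1) = 2; u(2) = 1; u(3) = 13; u(4) = 44; u(5) = 1; u(6) = 27; u(7) = 37; u(8) = 1; u(9) = 41; u(10) = 30; u(11) = 1; u(12) = 6; u(13) = 23; u(14) = 1; u(15) = 20; u(16) = 16; u(17) = 1; u(18) = 34; u(19) = 9; u(20) = 1; u(21) = 48; u(22) = 2.
The sequence repeats with period 21.

21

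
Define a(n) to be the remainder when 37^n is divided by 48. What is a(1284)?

1

a(1) = 37; a(2) = 25; a(3) = 13; a(4) = 1; a(5) = 37.
The sequence repeats with period 4.
So a(1284) = a(1 + ((1284-1) mod 4)) = a(4) = 1.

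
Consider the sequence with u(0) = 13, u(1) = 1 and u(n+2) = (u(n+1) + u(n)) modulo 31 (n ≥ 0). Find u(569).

19

Computing terms: u(0) = 13, u(1) = 1, u(2) = 14, u(3) = 15, u(4) = 29, u(5) = 13, u(6) = 11, u(7) = 24, u(8) = 4, u(9) = 28, u(10) = 1, u(11) = 29, u(12) = 30, u(13) = 28, u(14) = 27, u(15) = 24, u(16) = 20, u(17) = 13, u(18) = 2, u(19) = 15, u(20) = 17, u(21) = 1, u(22) = 18, u(23) = 19, u(24) = 6, u(25) = 25, u(26) = 0, u(27) = 25, u(28) = 25, u(29) = 19, u(30) = 13, u(31) = 1.
The sequence repeats with period 30.
So u(569) = u(0 + ((569-0) mod 30)) = u(29) = 19.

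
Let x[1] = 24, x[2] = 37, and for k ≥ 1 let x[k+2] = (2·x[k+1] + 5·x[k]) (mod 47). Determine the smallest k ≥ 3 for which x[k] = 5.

x[1] = 24, x[2] = 37, x[3] = 6, x[4] = 9, x[5] = 1, x[6] = 0, x[7] = 5, x[8] = 10, x[9] = 45, x[10] = 46, x[11] = 35, x[12] = 18, x[13] = 23, x[14] = 42, x[15] = 11, x[16] = 44, x[17] = 2, x[18] = 36, x[19] = 35, x[20] = 15, x[21] = 17, x[22] = 15, x[23] = 21, x[24] = 23, x[25] = 10, x[26] = 41, x[27] = 38, x[28] = 46, x[29] = 0, x[30] = 42, x[31] = 37, x[32] = 2, x[33] = 1, x[34] = 12, x[35] = 29, x[36] = 24, x[37] = 5, x[38] = 36, x[39] = 3, x[40] = 45, x[41] = 11, x[42] = 12, x[43] = 32, x[44] = 30, x[45] = 32, x[46] = 26, x[47] = 24, x[48] = 37.
The sequence repeats with period 46.
The value 5 first appears (with k ≥ 3) at x[7].

7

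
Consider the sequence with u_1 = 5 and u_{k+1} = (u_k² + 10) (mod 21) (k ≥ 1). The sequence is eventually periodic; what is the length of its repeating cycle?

3

u_1 = 5; u_2 = 14; u_3 = 17; u_4 = 5.
The sequence repeats with period 3.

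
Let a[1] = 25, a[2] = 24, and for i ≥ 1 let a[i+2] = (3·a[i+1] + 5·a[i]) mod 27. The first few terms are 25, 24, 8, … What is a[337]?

16

Listing terms: a[1] = 25; a[2] = 24; a[3] = 8; a[4] = 9; a[5] = 13; a[6] = 3; a[7] = 20; a[8] = 21; a[9] = 1; a[10] = 0; a[11] = 5; a[12] = 15; a[13] = 16; a[14] = 15; a[15] = 17; a[16] = 18; a[17] = 4; a[18] = 21; a[19] = 2; a[20] = 3; a[21] = 19; a[22] = 18; a[23] = 14; a[24] = 24; a[25] = 7; a[26] = 6; a[27] = 26; a[28] = 0; a[29] = 22; a[30] = 12; a[31] = 11; a[32] = 12; a[33] = 10; a[34] = 9; a[35] = 23; a[36] = 6; a[37] = 25; a[38] = 24.
Since (a[37], a[38]) = (a[1], a[2]) = (25, 24) (two consecutive terms determine the rest), the sequence is periodic with period 36.
(337 - 1) mod 36 = 12, so a[337] = a[13] = 16.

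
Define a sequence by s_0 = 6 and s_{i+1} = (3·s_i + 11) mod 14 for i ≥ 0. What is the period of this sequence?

6

We have s_0 = 6, s_1 = 1, s_2 = 0, s_3 = 11, s_4 = 2, s_5 = 3, s_6 = 6.
Since s_6 = s_0 = 6, the sequence is periodic with period 6.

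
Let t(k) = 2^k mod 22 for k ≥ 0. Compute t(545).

10

t(0) = 1,  t(1) = 2,  t(2) = 4,  t(3) = 8,  t(4) = 16,  t(5) = 10,  t(6) = 20,  t(7) = 18,  t(8) = 14,  t(9) = 6,  t(10) = 12,  t(11) = 2.
Since t(11) = t(1) = 2, the sequence is eventually periodic: after a pre-period of length 1 it cycles with period 10.
For k ≥ 1, t(k) depends only on (k - 1) mod 10. (545 - 1) mod 10 = 4, so t(545) = t(5) = 10.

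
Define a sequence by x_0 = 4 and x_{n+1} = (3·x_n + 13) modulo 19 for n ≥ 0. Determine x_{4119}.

x_0 = 4,  x_1 = 6,  x_2 = 12,  x_3 = 11,  x_4 = 8,  x_5 = 18,  x_6 = 10,  x_7 = 5,  x_8 = 9,  x_9 = 2,  x_{10} = 0,  x_{11} = 13,  x_{12} = 14,  x_{13} = 17,  x_{14} = 7,  x_{15} = 15,  x_{16} = 1,  x_{17} = 16,  x_{18} = 4.
The sequence repeats with period 18.
So x_{4119} = x_{0 + ((4119-0) mod 18)} = x_{15} = 15.

15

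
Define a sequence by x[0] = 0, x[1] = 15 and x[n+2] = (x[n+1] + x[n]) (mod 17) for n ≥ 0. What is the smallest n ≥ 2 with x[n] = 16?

x[0] = 0; x[1] = 15; x[2] = 15; x[3] = 13; x[4] = 11; x[5] = 7; x[6] = 1; x[7] = 8; x[8] = 9; x[9] = 0; x[10] = 9; x[11] = 9; x[12] = 1; x[13] = 10; x[14] = 11; x[15] = 4; x[16] = 15; x[17] = 2; x[18] = 0; x[19] = 2; x[20] = 2; x[21] = 4; x[22] = 6; x[23] = 10; x[24] = 16; x[25] = 9; x[26] = 8; x[27] = 0; x[28] = 8; x[29] = 8; x[30] = 16; x[31] = 7; x[32] = 6; x[33] = 13; x[34] = 2; x[35] = 15; x[36] = 0; x[37] = 15.
The sequence repeats with period 36.
The value 16 first appears (with n ≥ 2) at x[24].

24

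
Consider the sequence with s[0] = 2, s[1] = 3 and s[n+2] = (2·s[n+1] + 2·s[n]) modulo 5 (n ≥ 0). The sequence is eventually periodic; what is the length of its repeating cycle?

24

s[0] = 2, s[1] = 3, s[2] = 0, s[3] = 1, s[4] = 2, s[5] = 1, s[6] = 1, s[7] = 4, s[8] = 0, s[9] = 3, s[10] = 1, s[11] = 3, s[12] = 3, s[13] = 2, s[14] = 0, s[15] = 4, s[16] = 3, s[17] = 4, s[18] = 4, s[19] = 1, s[20] = 0, s[21] = 2, s[22] = 4, s[23] = 2, s[24] = 2, s[25] = 3.
Since (s[24], s[25]) = (s[0], s[1]) = (2, 3) (two consecutive terms determine the rest), the sequence is periodic with period 24.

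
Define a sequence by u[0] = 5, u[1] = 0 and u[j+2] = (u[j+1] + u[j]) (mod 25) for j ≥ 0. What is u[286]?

0

We have u[0] = 5, u[1] = 0, u[2] = 5, u[3] = 5, u[4] = 10, u[5] = 15, u[6] = 0, u[7] = 15, u[8] = 15, u[9] = 5, u[10] = 20, u[11] = 0, u[12] = 20, u[13] = 20, u[14] = 15, u[15] = 10, u[16] = 0, u[17] = 10, u[18] = 10, u[19] = 20, u[20] = 5, u[21] = 0.
The sequence repeats with period 20.
So u[286] = u[0 + ((286-0) mod 20)] = u[6] = 0.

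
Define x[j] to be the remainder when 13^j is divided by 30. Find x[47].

7

Computing terms: x[1] = 13; x[2] = 19; x[3] = 7; x[4] = 1; x[5] = 13.
The sequence repeats with period 4.
(47 - 1) mod 4 = 2, so x[47] = x[3] = 7.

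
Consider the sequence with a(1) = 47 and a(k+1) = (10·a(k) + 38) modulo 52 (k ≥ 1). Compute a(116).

14

a(1) = 47,  a(2) = 40,  a(3) = 22,  a(4) = 50,  a(5) = 18,  a(6) = 10,  a(7) = 34,  a(8) = 14,  a(9) = 22.
Since a(9) = a(3) = 22, the sequence is eventually periodic: after a pre-period of length 2 it cycles with period 6.
For k ≥ 3, a(k) depends only on (k - 3) mod 6. (116 - 3) mod 6 = 5, so a(116) = a(8) = 14.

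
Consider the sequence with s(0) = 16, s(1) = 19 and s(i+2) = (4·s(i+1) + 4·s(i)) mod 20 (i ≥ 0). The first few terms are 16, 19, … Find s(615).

16

We have s(0) = 16, s(1) = 19, s(2) = 0, s(3) = 16, s(4) = 4, s(5) = 0, s(6) = 16.
Since (s(5), s(6)) = (s(2), s(3)) = (0, 16) (two consecutive terms determine the rest), the sequence is eventually periodic: after a pre-period of length 2 it cycles with period 3.
For i ≥ 2, s(i) depends only on (i - 2) mod 3. (615 - 2) mod 3 = 1, so s(615) = s(3) = 16.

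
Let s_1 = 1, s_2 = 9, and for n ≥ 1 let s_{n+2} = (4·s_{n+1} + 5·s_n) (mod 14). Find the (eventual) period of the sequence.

6

s_1 = 1, s_2 = 9, s_3 = 13, s_4 = 13, s_5 = 5, s_6 = 1, s_7 = 1, s_8 = 9.
The sequence repeats with period 6.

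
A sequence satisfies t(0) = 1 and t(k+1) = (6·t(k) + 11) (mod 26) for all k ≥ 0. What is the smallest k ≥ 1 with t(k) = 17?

1

Listing terms: t(0) = 1, t(1) = 17, t(2) = 9, t(3) = 13, t(4) = 11, t(5) = 25, t(6) = 5, t(7) = 15, t(8) = 23, t(9) = 19, t(10) = 21, t(11) = 7, t(12) = 1.
The sequence repeats with period 12.
The value 17 first appears (with k ≥ 1) at t(1).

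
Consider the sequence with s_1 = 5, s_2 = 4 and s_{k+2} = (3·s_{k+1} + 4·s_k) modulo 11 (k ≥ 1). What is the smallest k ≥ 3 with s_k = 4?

s_1 = 5; s_2 = 4; s_3 = 10; s_4 = 2; s_5 = 2; s_6 = 3; s_7 = 6; s_8 = 8; s_9 = 4; s_{10} = 0; s_{11} = 5; s_{12} = 4.
Since (s_{11}, s_{12}) = (s_1, s_2) = (5, 4) (two consecutive terms determine the rest), the sequence is periodic with period 10.
The value 4 first appears (with k ≥ 3) at s_9.

9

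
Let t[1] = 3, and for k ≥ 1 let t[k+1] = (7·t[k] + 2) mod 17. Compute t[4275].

10

t[1] = 3,  t[2] = 6,  t[3] = 10,  t[4] = 4,  t[5] = 13,  t[6] = 8,  t[7] = 7,  t[8] = 0,  t[9] = 2,  t[10] = 16,  t[11] = 12,  t[12] = 1,  t[13] = 9,  t[14] = 14,  t[15] = 15,  t[16] = 5,  t[17] = 3.
Since t[17] = t[1] = 3, the sequence is periodic with period 16.
So t[4275] = t[1 + ((4275-1) mod 16)] = t[3] = 10.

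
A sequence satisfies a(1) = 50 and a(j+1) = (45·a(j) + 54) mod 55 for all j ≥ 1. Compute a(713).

Listing terms: a(1) = 50, a(2) = 49, a(3) = 4, a(4) = 14, a(5) = 24, a(6) = 34, a(7) = 44, a(8) = 54, a(9) = 9, a(10) = 19, a(11) = 29, a(12) = 39, a(13) = 49.
Since a(13) = a(2) = 49, the sequence is eventually periodic: after a pre-period of length 1 it cycles with period 11.
For j ≥ 2, a(j) depends only on (j - 2) mod 11. (713 - 2) mod 11 = 7, so a(713) = a(9) = 9.

9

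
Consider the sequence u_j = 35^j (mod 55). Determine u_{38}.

u_1 = 35,  u_2 = 15,  u_3 = 30,  u_4 = 5,  u_5 = 10,  u_6 = 20,  u_7 = 40,  u_8 = 25,  u_9 = 50,  u_{10} = 45,  u_{11} = 35.
Since u_{11} = u_1 = 35, the sequence is periodic with period 10.
So u_{38} = u_{1 + ((38-1) mod 10)} = u_8 = 25.

25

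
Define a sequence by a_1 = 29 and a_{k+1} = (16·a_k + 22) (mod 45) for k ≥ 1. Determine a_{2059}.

a_1 = 29, a_2 = 36, a_3 = 13, a_4 = 5, a_5 = 12, a_6 = 34, a_7 = 26, a_8 = 33, a_9 = 10, a_{10} = 2, a_{11} = 9, a_{12} = 31, a_{13} = 23, a_{14} = 30, a_{15} = 7, a_{16} = 44, a_{17} = 6, a_{18} = 28, a_{19} = 20, a_{20} = 27, a_{21} = 4, a_{22} = 41, a_{23} = 3, a_{24} = 25, a_{25} = 17, a_{26} = 24, a_{27} = 1, a_{28} = 38, a_{29} = 0, a_{30} = 22, a_{31} = 14, a_{32} = 21, a_{33} = 43, a_{34} = 35, a_{35} = 42, a_{36} = 19, a_{37} = 11, a_{38} = 18, a_{39} = 40, a_{40} = 32, a_{41} = 39, a_{42} = 16, a_{43} = 8, a_{44} = 15, a_{45} = 37, a_{46} = 29.
Since a_{46} = a_1 = 29, the sequence is periodic with period 45.
So a_{2059} = a_{1 + ((2059-1) mod 45)} = a_{34} = 35.

35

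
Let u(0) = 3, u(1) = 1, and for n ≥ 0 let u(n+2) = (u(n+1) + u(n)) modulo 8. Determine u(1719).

5

Listing terms: u(0) = 3,  u(1) = 1,  u(2) = 4,  u(3) = 5,  u(4) = 1,  u(5) = 6,  u(6) = 7,  u(7) = 5,  u(8) = 4,  u(9) = 1,  u(10) = 5,  u(11) = 6,  u(12) = 3,  u(13) = 1.
The sequence repeats with period 12.
(1719 - 0) mod 12 = 3, so u(1719) = u(3) = 5.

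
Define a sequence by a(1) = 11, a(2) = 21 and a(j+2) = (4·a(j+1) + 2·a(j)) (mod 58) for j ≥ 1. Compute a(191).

Listing terms: a(1) = 11,  a(2) = 21,  a(3) = 48,  a(4) = 2,  a(5) = 46,  a(6) = 14,  a(7) = 32,  a(8) = 40,  a(9) = 50,  a(10) = 48,  a(11) = 2.
Since (a(10), a(11)) = (a(3), a(4)) = (48, 2) (two consecutive terms determine the rest), the sequence is eventually periodic: after a pre-period of length 2 it cycles with period 7.
For j ≥ 3, a(j) depends only on (j - 3) mod 7. (191 - 3) mod 7 = 6, so a(191) = a(9) = 50.

50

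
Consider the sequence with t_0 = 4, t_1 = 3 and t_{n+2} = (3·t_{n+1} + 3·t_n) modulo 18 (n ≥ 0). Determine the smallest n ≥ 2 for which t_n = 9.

4

Computing terms: t_0 = 4,  t_1 = 3,  t_2 = 3,  t_3 = 0,  t_4 = 9,  t_5 = 9,  t_6 = 0,  t_7 = 9.
Since (t_6, t_7) = (t_3, t_4) = (0, 9) (two consecutive terms determine the rest), the sequence is eventually periodic: after a pre-period of length 3 it cycles with period 3.
The value 9 first appears (with n ≥ 2) at t_4.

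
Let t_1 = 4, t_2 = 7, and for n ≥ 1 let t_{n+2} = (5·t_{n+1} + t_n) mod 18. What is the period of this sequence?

Listing terms: t_1 = 4,  t_2 = 7,  t_3 = 3,  t_4 = 4,  t_5 = 5,  t_6 = 11,  t_7 = 6,  t_8 = 5,  t_9 = 13,  t_{10} = 16,  t_{11} = 3,  t_{12} = 13,  t_{13} = 14,  t_{14} = 11,  t_{15} = 15,  t_{16} = 14,  t_{17} = 13,  t_{18} = 7,  t_{19} = 12,  t_{20} = 13,  t_{21} = 5,  t_{22} = 2,  t_{23} = 15,  t_{24} = 5,  t_{25} = 4,  t_{26} = 7.
Since (t_{25}, t_{26}) = (t_1, t_2) = (4, 7) (two consecutive terms determine the rest), the sequence is periodic with period 24.

24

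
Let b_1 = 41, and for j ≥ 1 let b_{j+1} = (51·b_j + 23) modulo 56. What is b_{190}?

b_1 = 41,  b_2 = 42,  b_3 = 37,  b_4 = 6,  b_5 = 49,  b_6 = 2,  b_7 = 13,  b_8 = 14,  b_9 = 9,  b_{10} = 34,  b_{11} = 21,  b_{12} = 30,  b_{13} = 41.
Since b_{13} = b_1 = 41, the sequence is periodic with period 12.
So b_{190} = b_{1 + ((190-1) mod 12)} = b_{10} = 34.

34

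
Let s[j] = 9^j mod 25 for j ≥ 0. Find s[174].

Computing terms: s[0] = 1, s[1] = 9, s[2] = 6, s[3] = 4, s[4] = 11, s[5] = 24, s[6] = 16, s[7] = 19, s[8] = 21, s[9] = 14, s[10] = 1.
Since s[10] = s[0] = 1, the sequence is periodic with period 10.
(174 - 0) mod 10 = 4, so s[174] = s[4] = 11.

11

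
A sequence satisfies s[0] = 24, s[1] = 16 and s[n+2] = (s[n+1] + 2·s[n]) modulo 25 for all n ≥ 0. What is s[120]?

Listing terms: s[0] = 24, s[1] = 16, s[2] = 14, s[3] = 21, s[4] = 24, s[5] = 16.
Since (s[4], s[5]) = (s[0], s[1]) = (24, 16) (two consecutive terms determine the rest), the sequence is periodic with period 4.
(120 - 0) mod 4 = 0, so s[120] = s[0] = 24.

24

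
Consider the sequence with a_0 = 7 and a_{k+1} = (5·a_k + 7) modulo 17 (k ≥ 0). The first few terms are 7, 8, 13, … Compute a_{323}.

Computing terms: a_0 = 7,  a_1 = 8,  a_2 = 13,  a_3 = 4,  a_4 = 10,  a_5 = 6,  a_6 = 3,  a_7 = 5,  a_8 = 15,  a_9 = 14,  a_{10} = 9,  a_{11} = 1,  a_{12} = 12,  a_{13} = 16,  a_{14} = 2,  a_{15} = 0,  a_{16} = 7.
Since a_{16} = a_0 = 7, the sequence is periodic with period 16.
(323 - 0) mod 16 = 3, so a_{323} = a_3 = 4.

4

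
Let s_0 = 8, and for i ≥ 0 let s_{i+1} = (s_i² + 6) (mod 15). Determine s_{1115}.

s_0 = 8; s_1 = 10; s_2 = 1; s_3 = 7; s_4 = 10.
Since s_4 = s_1 = 10, the sequence is eventually periodic: after a pre-period of length 1 it cycles with period 3.
For i ≥ 1, s_i depends only on (i - 1) mod 3. (1115 - 1) mod 3 = 1, so s_{1115} = s_2 = 1.

1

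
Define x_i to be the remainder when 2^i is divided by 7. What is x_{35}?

We have x_1 = 2; x_2 = 4; x_3 = 1; x_4 = 2.
The sequence repeats with period 3.
So x_{35} = x_{1 + ((35-1) mod 3)} = x_2 = 4.

4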